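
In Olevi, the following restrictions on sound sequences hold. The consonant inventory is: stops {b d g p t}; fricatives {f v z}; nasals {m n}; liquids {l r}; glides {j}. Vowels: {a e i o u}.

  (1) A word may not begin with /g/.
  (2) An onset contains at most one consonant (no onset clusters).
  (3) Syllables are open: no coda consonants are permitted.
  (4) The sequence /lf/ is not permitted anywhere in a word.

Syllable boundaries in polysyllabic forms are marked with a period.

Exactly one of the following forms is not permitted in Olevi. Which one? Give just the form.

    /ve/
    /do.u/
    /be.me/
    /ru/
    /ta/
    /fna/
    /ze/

/ve/ — σ1 onset /v/, coda /∅/ ok → permitted
/do.u/ — σ1 onset /d/, coda /∅/ ok; σ2 onset /∅/, coda /∅/ ok → permitted
/be.me/ — σ1 onset /b/, coda /∅/ ok; σ2 onset /m/, coda /∅/ ok → permitted
/ru/ — σ1 onset /r/, coda /∅/ ok → permitted
/ta/ — σ1 onset /t/, coda /∅/ ok → permitted
/fna/ — violates constraint 2: syllable 1 onset /fn/ has 2 consonants (> 1) → not permitted
/ze/ — σ1 onset /z/, coda /∅/ ok → permitted

/fna/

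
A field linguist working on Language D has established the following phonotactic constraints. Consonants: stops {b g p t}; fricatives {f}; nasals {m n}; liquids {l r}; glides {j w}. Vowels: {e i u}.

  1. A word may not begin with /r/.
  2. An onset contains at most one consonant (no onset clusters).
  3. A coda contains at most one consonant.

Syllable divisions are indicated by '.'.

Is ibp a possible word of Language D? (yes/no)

no

ibp — violates constraint 3: syllable 1 coda /bp/ has 2 consonants (> 1) → phonotactically illegal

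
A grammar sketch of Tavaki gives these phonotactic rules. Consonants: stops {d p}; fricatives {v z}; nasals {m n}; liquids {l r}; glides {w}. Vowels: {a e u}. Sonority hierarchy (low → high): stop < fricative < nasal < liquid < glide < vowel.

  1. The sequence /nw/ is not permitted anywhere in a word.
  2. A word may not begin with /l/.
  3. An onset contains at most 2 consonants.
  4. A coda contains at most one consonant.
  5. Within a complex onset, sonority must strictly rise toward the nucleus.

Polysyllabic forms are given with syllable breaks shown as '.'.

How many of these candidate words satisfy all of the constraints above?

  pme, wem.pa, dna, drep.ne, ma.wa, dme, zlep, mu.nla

8

pme — σ1 onset /pm/ (1→3 rises), coda /∅/ ok → permitted
wem.pa — σ1 onset /w/, coda /m/ ok; σ2 onset /p/, coda /∅/ ok → permitted
dna — σ1 onset /dn/ (1→3 rises), coda /∅/ ok → permitted
drep.ne — σ1 onset /dr/ (1→4 rises), coda /p/ ok; σ2 onset /n/, coda /∅/ ok → permitted
ma.wa — σ1 onset /m/, coda /∅/ ok; σ2 onset /w/, coda /∅/ ok → permitted
dme — σ1 onset /dm/ (1→3 rises), coda /∅/ ok → permitted
zlep — σ1 onset /zl/ (2→4 rises), coda /p/ ok → permitted
mu.nla — σ1 onset /m/, coda /∅/ ok; σ2 onset /nl/ (3→4 rises), coda /∅/ ok → permitted
Permitted: pme, wem.pa, dna, drep.ne, ma.wa, dme, zlep, mu.nla → 8.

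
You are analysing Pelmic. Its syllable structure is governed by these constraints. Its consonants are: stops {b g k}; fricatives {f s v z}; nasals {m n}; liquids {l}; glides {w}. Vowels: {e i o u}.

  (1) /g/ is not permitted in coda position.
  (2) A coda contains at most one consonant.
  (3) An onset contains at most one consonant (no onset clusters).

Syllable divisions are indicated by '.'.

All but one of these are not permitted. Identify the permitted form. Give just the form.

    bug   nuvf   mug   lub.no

bug — violates constraint 1: syllable 1 coda contains /g/ → not permitted
nuvf — violates constraint 2: syllable 1 coda /vf/ has 2 consonants (> 1) → not permitted
mug — violates constraint 1: syllable 1 coda contains /g/ → not permitted
lub.no — σ1 onset /l/, coda /b/ ok; σ2 onset /n/, coda /∅/ ok → permitted

lub.no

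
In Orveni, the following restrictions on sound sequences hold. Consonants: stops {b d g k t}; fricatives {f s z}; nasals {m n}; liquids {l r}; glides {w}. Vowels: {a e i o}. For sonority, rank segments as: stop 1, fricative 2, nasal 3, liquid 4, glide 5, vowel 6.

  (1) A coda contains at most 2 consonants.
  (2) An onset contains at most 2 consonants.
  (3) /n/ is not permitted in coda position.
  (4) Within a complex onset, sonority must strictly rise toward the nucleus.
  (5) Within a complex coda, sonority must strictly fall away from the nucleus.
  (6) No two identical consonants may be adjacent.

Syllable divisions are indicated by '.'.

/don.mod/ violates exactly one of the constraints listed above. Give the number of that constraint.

3

/don.mod/: syllable 1 coda contains /n/.
This is a violation of constraint 3: "/n/ is not permitted in coda position."
The remaining constraints (1, 2, 4, 5, 6) are satisfied.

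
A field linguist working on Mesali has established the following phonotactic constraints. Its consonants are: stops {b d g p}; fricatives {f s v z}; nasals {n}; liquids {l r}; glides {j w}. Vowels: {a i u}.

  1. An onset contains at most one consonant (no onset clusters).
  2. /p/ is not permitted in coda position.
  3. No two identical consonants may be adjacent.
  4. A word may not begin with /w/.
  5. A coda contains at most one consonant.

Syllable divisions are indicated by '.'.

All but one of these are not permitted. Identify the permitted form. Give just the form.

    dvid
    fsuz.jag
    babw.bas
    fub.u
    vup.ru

fub.u

dvid — violates constraint 1: syllable 1 onset /dv/ has 2 consonants (> 1) → not permitted
fsuz.jag — violates constraint 1: syllable 1 onset /fs/ has 2 consonants (> 1) → not permitted
babw.bas — violates constraint 5: syllable 1 coda /bw/ has 2 consonants (> 1) → not permitted
fub.u — σ1 onset /f/, coda /b/ ok; σ2 onset /∅/, coda /∅/ ok → permitted
vup.ru — violates constraint 2: syllable 1 coda contains /p/ → not permitted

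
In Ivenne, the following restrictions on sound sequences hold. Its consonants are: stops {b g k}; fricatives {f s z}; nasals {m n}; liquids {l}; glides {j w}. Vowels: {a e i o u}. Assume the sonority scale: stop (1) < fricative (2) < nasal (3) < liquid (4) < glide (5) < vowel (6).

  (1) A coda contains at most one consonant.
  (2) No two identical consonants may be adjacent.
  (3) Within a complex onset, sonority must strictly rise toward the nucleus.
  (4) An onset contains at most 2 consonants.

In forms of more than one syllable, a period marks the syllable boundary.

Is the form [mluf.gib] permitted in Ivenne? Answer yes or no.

[mluf.gib] — σ1 onset /ml/ (3→4 rises), coda /f/ ok; σ2 onset /g/, coda /b/ ok → permitted

yes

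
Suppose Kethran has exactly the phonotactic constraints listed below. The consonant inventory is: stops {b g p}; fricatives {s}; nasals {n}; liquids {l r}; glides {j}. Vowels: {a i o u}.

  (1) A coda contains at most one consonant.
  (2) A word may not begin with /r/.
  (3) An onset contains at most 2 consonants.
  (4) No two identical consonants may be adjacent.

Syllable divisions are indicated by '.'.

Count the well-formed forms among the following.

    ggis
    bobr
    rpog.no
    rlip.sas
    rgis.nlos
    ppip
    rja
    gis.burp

ggis — violates constraint 4: adjacent identical consonants /gg/ → ill-formed
bobr — violates constraint 1: syllable 1 coda /br/ has 2 consonants (> 1) → ill-formed
rpog.no — violates constraint 2: word begins with /r/ → ill-formed
rlip.sas — violates constraint 2: word begins with /r/ → ill-formed
rgis.nlos — violates constraint 2: word begins with /r/ → ill-formed
ppip — violates constraint 4: adjacent identical consonants /pp/ → ill-formed
rja — violates constraint 2: word begins with /r/ → ill-formed
gis.burp — violates constraint 1: syllable 2 coda /rp/ has 2 consonants (> 1) → ill-formed
No form is well-formed → 0.

0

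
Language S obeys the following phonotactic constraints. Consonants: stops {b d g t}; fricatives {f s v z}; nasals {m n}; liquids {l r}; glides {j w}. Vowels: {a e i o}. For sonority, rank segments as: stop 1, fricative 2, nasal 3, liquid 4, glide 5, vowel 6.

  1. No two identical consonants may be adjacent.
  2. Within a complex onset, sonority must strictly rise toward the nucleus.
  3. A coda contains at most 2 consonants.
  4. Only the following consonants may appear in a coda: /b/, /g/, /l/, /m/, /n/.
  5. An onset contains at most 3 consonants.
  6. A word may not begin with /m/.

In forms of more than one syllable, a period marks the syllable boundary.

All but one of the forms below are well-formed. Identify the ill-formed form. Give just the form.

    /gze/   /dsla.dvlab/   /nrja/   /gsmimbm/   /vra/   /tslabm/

/gze/ — σ1 onset /gz/ (1→2 rises), coda /∅/ ok → well-formed
/dsla.dvlab/ — σ1 onset /dsl/ (1→2→4 rises), coda /∅/ ok; σ2 onset /dvl/ (1→2→4 rises), coda /b/ ok → well-formed
/nrja/ — σ1 onset /nrj/ (3→4→5 rises), coda /∅/ ok → well-formed
/gsmimbm/ — violates constraint 3: syllable 1 coda /mbm/ has 3 consonants (> 2) → ill-formed
/vra/ — σ1 onset /vr/ (2→4 rises), coda /∅/ ok → well-formed
/tslabm/ — σ1 onset /tsl/ (1→2→4 rises), coda /bm/ (2C) ok → well-formed

/gsmimbm/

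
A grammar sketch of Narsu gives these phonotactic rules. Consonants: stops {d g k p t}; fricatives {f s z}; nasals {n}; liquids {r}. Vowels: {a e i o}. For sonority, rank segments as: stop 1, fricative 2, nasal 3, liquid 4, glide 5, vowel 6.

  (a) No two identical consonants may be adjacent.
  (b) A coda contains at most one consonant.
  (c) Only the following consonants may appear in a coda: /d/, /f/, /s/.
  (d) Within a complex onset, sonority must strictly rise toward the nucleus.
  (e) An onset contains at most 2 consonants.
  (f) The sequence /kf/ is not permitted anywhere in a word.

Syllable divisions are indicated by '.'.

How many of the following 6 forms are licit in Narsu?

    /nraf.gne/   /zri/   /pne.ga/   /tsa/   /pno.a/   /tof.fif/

5

/nraf.gne/ — σ1 onset /nr/ (3→4 rises), coda /f/ ok; σ2 onset /gn/ (1→3 rises), coda /∅/ ok → licit
/zri/ — σ1 onset /zr/ (2→4 rises), coda /∅/ ok → licit
/pne.ga/ — σ1 onset /pn/ (1→3 rises), coda /∅/ ok; σ2 onset /g/, coda /∅/ ok → licit
/tsa/ — σ1 onset /ts/ (1→2 rises), coda /∅/ ok → licit
/pno.a/ — σ1 onset /pn/ (1→3 rises), coda /∅/ ok; σ2 onset /∅/, coda /∅/ ok → licit
/tof.fif/ — violates constraint (a): adjacent identical consonants /ff/ → illicit
Licit: /nraf.gne/, /zri/, /pne.ga/, /tsa/, /pno.a/ → 5.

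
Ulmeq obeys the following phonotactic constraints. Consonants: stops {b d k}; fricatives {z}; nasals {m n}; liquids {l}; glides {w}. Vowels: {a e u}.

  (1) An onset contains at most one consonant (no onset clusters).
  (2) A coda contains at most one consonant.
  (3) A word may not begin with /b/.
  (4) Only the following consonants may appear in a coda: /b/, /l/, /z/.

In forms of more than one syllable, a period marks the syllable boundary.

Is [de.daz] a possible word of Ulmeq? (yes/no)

[de.daz] — σ1 onset /d/, coda /∅/ ok; σ2 onset /d/, coda /z/ ok → well-formed

yes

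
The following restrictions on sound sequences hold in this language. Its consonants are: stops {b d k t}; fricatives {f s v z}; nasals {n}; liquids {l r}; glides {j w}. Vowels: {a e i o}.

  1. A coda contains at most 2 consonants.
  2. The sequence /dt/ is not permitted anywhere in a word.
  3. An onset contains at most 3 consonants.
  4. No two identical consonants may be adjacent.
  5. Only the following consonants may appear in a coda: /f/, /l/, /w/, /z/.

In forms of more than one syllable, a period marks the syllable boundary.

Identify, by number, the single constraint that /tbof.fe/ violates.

/tbof.fe/: adjacent identical consonants /ff/.
This is a violation of constraint 4: "No two identical consonants may be adjacent."
The remaining constraints (1, 2, 3, 5) are satisfied.

4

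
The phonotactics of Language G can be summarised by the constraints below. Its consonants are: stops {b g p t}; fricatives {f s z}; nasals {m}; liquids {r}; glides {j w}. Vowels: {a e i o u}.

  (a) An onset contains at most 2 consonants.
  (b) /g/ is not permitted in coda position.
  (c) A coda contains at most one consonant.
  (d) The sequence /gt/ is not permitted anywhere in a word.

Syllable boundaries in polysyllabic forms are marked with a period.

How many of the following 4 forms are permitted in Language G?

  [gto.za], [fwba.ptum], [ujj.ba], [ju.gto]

0

[gto.za] — violates constraint (d): contains banned sequence /gt/ → not permitted
[fwba.ptum] — violates constraint (a): syllable 1 onset /fwb/ has 3 consonants (> 2) → not permitted
[ujj.ba] — violates constraint (c): syllable 1 coda /jj/ has 2 consonants (> 1) → not permitted
[ju.gto] — violates constraint (d): contains banned sequence /gt/ → not permitted
No form is permitted → 0.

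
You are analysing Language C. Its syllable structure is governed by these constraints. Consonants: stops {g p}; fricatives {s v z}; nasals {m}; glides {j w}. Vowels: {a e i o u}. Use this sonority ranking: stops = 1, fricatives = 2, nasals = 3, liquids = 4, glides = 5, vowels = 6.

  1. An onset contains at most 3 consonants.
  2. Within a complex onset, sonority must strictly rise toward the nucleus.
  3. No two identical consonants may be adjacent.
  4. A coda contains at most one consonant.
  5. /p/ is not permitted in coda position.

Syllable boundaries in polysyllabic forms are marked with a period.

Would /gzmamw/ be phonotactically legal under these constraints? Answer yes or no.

/gzmamw/ — violates constraint 4: syllable 1 coda /mw/ has 2 consonants (> 1) → phonotactically illegal

no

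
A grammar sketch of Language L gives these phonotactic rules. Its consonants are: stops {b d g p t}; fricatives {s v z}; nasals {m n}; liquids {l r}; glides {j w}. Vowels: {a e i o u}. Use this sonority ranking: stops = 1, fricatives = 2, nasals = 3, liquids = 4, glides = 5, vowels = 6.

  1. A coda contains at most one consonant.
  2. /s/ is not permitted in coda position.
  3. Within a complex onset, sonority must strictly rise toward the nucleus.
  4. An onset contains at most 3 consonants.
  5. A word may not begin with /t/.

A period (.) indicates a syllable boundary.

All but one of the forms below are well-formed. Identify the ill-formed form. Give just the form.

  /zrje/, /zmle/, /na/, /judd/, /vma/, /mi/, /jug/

/zrje/ — σ1 onset /zrj/ (2→4→5 rises), coda /∅/ ok → well-formed
/zmle/ — σ1 onset /zml/ (2→3→4 rises), coda /∅/ ok → well-formed
/na/ — σ1 onset /n/, coda /∅/ ok → well-formed
/judd/ — violates constraint 1: syllable 1 coda /dd/ has 2 consonants (> 1) → ill-formed
/vma/ — σ1 onset /vm/ (2→3 rises), coda /∅/ ok → well-formed
/mi/ — σ1 onset /m/, coda /∅/ ok → well-formed
/jug/ — σ1 onset /j/, coda /g/ ok → well-formed

/judd/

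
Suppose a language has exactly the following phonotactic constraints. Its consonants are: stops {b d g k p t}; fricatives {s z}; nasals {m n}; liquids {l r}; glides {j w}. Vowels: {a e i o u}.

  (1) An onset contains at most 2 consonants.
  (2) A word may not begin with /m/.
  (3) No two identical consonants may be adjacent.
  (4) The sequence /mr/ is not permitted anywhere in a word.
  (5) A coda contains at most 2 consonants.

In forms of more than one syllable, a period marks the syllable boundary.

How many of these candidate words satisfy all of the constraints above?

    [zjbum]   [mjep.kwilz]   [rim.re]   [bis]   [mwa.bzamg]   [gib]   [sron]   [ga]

4

[zjbum] — violates constraint 1: syllable 1 onset /zjb/ has 3 consonants (> 2) → phonotactically illegal
[mjep.kwilz] — violates constraint 2: word begins with /m/ → phonotactically illegal
[rim.re] — violates constraint 4: contains banned sequence /mr/ → phonotactically illegal
[bis] — σ1 onset /b/, coda /s/ ok → phonotactically legal
[mwa.bzamg] — violates constraint 2: word begins with /m/ → phonotactically illegal
[gib] — σ1 onset /g/, coda /b/ ok → phonotactically legal
[sron] — σ1 onset /sr/ (2C), coda /n/ ok → phonotactically legal
[ga] — σ1 onset /g/, coda /∅/ ok → phonotactically legal
Phonotactically legal: [bis], [gib], [sron], [ga] → 4.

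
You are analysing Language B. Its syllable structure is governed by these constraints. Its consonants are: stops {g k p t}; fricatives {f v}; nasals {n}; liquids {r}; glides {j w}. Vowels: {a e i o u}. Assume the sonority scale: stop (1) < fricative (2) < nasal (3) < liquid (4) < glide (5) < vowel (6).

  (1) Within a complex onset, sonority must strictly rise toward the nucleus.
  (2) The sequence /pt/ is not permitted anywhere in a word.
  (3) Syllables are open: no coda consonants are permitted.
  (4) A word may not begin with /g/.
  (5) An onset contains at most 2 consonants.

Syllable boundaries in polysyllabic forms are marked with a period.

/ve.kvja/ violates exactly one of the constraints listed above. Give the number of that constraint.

5

/ve.kvja/: syllable 2 onset /kvj/ has 3 consonants (> 2).
This is a violation of constraint 5: "An onset contains at most 2 consonants."
The remaining constraints (1, 2, 3, 4) are satisfied.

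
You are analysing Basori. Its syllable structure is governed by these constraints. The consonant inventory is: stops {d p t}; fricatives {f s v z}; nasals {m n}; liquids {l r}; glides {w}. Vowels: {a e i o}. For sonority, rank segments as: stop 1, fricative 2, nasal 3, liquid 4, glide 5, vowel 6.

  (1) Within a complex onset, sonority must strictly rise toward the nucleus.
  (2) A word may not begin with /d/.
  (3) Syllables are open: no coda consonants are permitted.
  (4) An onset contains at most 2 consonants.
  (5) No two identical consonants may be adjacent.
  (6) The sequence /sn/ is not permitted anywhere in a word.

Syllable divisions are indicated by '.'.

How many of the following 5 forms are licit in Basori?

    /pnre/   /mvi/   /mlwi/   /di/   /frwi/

0

/pnre/ — violates constraint 4: syllable 1 onset /pnr/ has 3 consonants (> 2) → illicit
/mvi/ — violates constraint 1: syllable 1 onset /mv/: /m/ (nasal, 3) → /v/ (fricative, 2) does not rise → illicit
/mlwi/ — violates constraint 4: syllable 1 onset /mlw/ has 3 consonants (> 2) → illicit
/di/ — violates constraint 2: word begins with /d/ → illicit
/frwi/ — violates constraint 4: syllable 1 onset /frw/ has 3 consonants (> 2) → illicit
No form is licit → 0.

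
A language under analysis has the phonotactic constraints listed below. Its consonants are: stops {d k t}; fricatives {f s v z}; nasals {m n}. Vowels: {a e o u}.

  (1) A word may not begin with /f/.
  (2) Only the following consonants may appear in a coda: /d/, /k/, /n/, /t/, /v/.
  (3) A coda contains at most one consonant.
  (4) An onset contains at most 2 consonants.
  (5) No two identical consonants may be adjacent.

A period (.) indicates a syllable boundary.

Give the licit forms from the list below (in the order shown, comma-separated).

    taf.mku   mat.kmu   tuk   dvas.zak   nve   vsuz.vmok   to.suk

taf.mku — violates constraint 2: syllable 1 coda contains /f/, which is not a licensed coda consonant → illicit
mat.kmu — σ1 onset /m/, coda /t/ ok; σ2 onset /km/ (2C), coda /∅/ ok → licit
tuk — σ1 onset /t/, coda /k/ ok → licit
dvas.zak — violates constraint 2: syllable 1 coda contains /s/, which is not a licensed coda consonant → illicit
nve — σ1 onset /nv/ (2C), coda /∅/ ok → licit
vsuz.vmok — violates constraint 2: syllable 1 coda contains /z/, which is not a licensed coda consonant → illicit
to.suk — σ1 onset /t/, coda /∅/ ok; σ2 onset /s/, coda /k/ ok → licit

mat.kmu, tuk, nve, to.suk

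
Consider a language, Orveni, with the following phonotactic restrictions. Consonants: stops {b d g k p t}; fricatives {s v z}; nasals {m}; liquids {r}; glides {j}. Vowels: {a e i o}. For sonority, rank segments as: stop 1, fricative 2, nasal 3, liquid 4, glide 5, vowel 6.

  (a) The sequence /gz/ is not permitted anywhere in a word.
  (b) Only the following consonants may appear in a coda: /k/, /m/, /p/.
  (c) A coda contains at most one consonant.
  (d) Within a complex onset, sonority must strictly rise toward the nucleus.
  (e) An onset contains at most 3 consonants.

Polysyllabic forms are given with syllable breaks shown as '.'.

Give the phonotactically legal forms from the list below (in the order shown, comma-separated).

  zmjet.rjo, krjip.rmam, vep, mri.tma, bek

zmjet.rjo — violates constraint (b): syllable 1 coda contains /t/, which is not a licensed coda consonant → phonotactically illegal
krjip.rmam — violates constraint (d): syllable 2 onset /rm/: /r/ (liquid, 4) → /m/ (nasal, 3) does not rise → phonotactically illegal
vep — σ1 onset /v/, coda /p/ ok → phonotactically legal
mri.tma — σ1 onset /mr/ (3→4 rises), coda /∅/ ok; σ2 onset /tm/ (1→3 rises), coda /∅/ ok → phonotactically legal
bek — σ1 onset /b/, coda /k/ ok → phonotactically legal

vep, mri.tma, bek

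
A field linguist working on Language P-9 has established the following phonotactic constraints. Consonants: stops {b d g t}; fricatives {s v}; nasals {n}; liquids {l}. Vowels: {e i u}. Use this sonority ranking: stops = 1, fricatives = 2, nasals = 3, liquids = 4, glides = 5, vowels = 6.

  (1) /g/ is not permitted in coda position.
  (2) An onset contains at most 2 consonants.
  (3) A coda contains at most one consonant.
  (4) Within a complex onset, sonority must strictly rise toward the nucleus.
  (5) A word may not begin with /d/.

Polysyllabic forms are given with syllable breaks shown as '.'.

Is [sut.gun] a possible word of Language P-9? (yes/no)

[sut.gun] — σ1 onset /s/, coda /t/ ok; σ2 onset /g/, coda /n/ ok → well-formed

yes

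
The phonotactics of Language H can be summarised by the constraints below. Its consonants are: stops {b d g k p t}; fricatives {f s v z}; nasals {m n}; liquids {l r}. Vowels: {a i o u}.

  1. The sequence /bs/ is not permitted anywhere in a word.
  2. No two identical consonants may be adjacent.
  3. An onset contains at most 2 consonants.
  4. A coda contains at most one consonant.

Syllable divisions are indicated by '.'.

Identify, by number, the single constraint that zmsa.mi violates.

zmsa.mi: syllable 1 onset /zms/ has 3 consonants (> 2).
This is a violation of constraint 3: "An onset contains at most 2 consonants."
The remaining constraints (1, 2, 4) are satisfied.

3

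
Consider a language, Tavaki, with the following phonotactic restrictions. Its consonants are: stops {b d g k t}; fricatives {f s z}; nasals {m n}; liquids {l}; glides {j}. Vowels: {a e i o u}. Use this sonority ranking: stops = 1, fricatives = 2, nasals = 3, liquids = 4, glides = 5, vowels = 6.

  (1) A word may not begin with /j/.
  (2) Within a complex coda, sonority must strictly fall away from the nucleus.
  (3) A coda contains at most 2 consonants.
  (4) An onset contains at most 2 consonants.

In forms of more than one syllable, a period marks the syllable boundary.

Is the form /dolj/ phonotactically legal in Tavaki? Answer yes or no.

/dolj/ — violates constraint 2: syllable 1 coda /lj/: /l/ (liquid, 4) → /j/ (glide, 5) does not fall → phonotactically illegal

no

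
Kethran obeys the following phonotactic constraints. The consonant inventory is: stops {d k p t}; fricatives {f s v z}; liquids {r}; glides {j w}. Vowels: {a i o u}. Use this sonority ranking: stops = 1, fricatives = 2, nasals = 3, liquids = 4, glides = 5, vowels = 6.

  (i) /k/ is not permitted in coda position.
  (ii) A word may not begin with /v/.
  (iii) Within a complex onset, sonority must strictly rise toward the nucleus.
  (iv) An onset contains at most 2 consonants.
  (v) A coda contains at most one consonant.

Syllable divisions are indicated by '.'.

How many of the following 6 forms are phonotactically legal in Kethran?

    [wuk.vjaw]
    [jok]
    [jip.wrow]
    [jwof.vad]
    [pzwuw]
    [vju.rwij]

[wuk.vjaw] — violates constraint (i): syllable 1 coda contains /k/ → phonotactically illegal
[jok] — violates constraint (i): syllable 1 coda contains /k/ → phonotactically illegal
[jip.wrow] — violates constraint (iii): syllable 2 onset /wr/: /w/ (glide, 5) → /r/ (liquid, 4) does not rise → phonotactically illegal
[jwof.vad] — violates constraint (iii): syllable 1 onset /jw/: /j/ (glide, 5) → /w/ (glide, 5) does not rise → phonotactically illegal
[pzwuw] — violates constraint (iv): syllable 1 onset /pzw/ has 3 consonants (> 2) → phonotactically illegal
[vju.rwij] — violates constraint (ii): word begins with /v/ → phonotactically illegal
No form is phonotactically legal → 0.

0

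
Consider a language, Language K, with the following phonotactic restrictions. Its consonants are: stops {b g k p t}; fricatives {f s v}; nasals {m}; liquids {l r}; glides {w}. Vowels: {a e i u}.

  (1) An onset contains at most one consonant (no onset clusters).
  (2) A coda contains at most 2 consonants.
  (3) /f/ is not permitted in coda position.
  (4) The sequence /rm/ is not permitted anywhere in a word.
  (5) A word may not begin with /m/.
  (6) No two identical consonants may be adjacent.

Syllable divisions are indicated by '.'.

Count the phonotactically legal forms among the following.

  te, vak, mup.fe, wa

3

te — σ1 onset /t/, coda /∅/ ok → phonotactically legal
vak — σ1 onset /v/, coda /k/ ok → phonotactically legal
mup.fe — violates constraint 5: word begins with /m/ → phonotactically illegal
wa — σ1 onset /w/, coda /∅/ ok → phonotactically legal
Phonotactically legal: te, vak, wa → 3.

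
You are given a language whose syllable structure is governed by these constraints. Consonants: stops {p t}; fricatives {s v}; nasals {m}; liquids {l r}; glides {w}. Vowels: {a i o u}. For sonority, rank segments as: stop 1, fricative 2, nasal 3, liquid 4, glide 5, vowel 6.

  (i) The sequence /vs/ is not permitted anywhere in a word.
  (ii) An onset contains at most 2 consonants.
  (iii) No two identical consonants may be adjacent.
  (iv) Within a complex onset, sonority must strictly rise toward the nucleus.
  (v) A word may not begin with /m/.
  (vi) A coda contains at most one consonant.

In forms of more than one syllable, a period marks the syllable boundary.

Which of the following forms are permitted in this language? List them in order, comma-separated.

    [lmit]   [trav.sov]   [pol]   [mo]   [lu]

[pol], [lu]

[lmit] — violates constraint (iv): syllable 1 onset /lm/: /l/ (liquid, 4) → /m/ (nasal, 3) does not rise → not permitted
[trav.sov] — violates constraint (i): contains banned sequence /vs/ → not permitted
[pol] — σ1 onset /p/, coda /l/ ok → permitted
[mo] — violates constraint (v): word begins with /m/ → not permitted
[lu] — σ1 onset /l/, coda /∅/ ok → permitted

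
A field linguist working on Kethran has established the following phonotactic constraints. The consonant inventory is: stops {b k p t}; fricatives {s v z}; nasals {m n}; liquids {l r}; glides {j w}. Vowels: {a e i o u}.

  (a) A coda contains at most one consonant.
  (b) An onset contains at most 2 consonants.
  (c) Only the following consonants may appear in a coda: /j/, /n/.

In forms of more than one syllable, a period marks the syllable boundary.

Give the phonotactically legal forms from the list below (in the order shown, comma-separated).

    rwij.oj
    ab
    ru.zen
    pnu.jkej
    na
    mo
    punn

rwij.oj — σ1 onset /rw/ (2C), coda /j/ ok; σ2 onset /∅/, coda /j/ ok → phonotactically legal
ab — violates constraint (c): syllable 1 coda contains /b/, which is not a licensed coda consonant → phonotactically illegal
ru.zen — σ1 onset /r/, coda /∅/ ok; σ2 onset /z/, coda /n/ ok → phonotactically legal
pnu.jkej — σ1 onset /pn/ (2C), coda /∅/ ok; σ2 onset /jk/ (2C), coda /j/ ok → phonotactically legal
na — σ1 onset /n/, coda /∅/ ok → phonotactically legal
mo — σ1 onset /m/, coda /∅/ ok → phonotactically legal
punn — violates constraint (a): syllable 1 coda /nn/ has 2 consonants (> 1) → phonotactically illegal

rwij.oj, ru.zen, pnu.jkej, na, mo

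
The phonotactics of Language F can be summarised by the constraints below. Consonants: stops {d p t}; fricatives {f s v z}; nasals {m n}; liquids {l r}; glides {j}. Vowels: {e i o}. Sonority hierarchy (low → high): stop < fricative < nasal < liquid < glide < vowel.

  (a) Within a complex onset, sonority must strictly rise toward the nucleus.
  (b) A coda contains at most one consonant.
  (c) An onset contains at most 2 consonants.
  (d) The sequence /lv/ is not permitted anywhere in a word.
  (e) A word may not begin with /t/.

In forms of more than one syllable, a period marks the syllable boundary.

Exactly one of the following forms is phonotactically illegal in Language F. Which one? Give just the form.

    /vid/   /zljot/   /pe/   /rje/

/vid/ — σ1 onset /v/, coda /d/ ok → phonotactically legal
/zljot/ — violates constraint (c): syllable 1 onset /zlj/ has 3 consonants (> 2) → phonotactically illegal
/pe/ — σ1 onset /p/, coda /∅/ ok → phonotactically legal
/rje/ — σ1 onset /rj/ (4→5 rises), coda /∅/ ok → phonotactically legal

/zljot/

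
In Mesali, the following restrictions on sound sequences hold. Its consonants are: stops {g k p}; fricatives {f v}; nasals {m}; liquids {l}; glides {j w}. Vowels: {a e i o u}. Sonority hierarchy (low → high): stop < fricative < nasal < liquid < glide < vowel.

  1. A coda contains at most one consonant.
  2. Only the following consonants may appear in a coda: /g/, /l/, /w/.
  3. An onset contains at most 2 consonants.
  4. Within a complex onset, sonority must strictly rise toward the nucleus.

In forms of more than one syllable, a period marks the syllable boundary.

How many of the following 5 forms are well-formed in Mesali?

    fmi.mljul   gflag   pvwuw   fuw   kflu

1

fmi.mljul — violates constraint 3: syllable 2 onset /mlj/ has 3 consonants (> 2) → ill-formed
gflag — violates constraint 3: syllable 1 onset /gfl/ has 3 consonants (> 2) → ill-formed
pvwuw — violates constraint 3: syllable 1 onset /pvw/ has 3 consonants (> 2) → ill-formed
fuw — σ1 onset /f/, coda /w/ ok → well-formed
kflu — violates constraint 3: syllable 1 onset /kfl/ has 3 consonants (> 2) → ill-formed
Well-formed: fuw → 1.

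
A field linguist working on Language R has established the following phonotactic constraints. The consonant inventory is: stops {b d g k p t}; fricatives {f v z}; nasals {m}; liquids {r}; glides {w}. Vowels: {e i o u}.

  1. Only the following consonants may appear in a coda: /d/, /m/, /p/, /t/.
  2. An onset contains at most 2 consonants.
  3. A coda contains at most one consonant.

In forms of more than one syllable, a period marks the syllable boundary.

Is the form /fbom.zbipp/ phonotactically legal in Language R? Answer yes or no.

no

/fbom.zbipp/ — violates constraint 3: syllable 2 coda /pp/ has 2 consonants (> 1) → phonotactically illegal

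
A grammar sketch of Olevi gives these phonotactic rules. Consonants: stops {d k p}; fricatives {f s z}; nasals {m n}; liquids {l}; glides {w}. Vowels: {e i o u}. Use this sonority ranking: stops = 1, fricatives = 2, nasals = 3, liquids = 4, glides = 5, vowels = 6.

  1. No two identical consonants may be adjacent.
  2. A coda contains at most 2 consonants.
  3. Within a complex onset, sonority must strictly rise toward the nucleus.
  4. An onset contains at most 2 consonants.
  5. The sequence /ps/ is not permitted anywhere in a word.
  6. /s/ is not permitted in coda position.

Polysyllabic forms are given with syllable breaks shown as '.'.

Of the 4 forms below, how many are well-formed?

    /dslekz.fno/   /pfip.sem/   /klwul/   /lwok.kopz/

0

/dslekz.fno/ — violates constraint 4: syllable 1 onset /dsl/ has 3 consonants (> 2) → ill-formed
/pfip.sem/ — violates constraint 5: contains banned sequence /ps/ → ill-formed
/klwul/ — violates constraint 4: syllable 1 onset /klw/ has 3 consonants (> 2) → ill-formed
/lwok.kopz/ — violates constraint 1: adjacent identical consonants /kk/ → ill-formed
No form is well-formed → 0.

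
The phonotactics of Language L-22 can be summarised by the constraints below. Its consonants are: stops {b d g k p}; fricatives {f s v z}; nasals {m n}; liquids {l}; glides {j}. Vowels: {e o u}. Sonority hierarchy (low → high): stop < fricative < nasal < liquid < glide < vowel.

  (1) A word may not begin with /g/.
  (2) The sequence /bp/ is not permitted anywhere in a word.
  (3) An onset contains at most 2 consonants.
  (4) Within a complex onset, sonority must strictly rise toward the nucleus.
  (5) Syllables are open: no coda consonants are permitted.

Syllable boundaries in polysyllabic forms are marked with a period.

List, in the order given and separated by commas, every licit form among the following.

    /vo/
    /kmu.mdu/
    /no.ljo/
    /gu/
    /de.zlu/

/vo/, /no.ljo/, /de.zlu/

/vo/ — σ1 onset /v/, coda /∅/ ok → licit
/kmu.mdu/ — violates constraint 4: syllable 2 onset /md/: /m/ (nasal, 3) → /d/ (stop, 1) does not rise → illicit
/no.ljo/ — σ1 onset /n/, coda /∅/ ok; σ2 onset /lj/ (4→5 rises), coda /∅/ ok → licit
/gu/ — violates constraint 1: word begins with /g/ → illicit
/de.zlu/ — σ1 onset /d/, coda /∅/ ok; σ2 onset /zl/ (2→4 rises), coda /∅/ ok → licit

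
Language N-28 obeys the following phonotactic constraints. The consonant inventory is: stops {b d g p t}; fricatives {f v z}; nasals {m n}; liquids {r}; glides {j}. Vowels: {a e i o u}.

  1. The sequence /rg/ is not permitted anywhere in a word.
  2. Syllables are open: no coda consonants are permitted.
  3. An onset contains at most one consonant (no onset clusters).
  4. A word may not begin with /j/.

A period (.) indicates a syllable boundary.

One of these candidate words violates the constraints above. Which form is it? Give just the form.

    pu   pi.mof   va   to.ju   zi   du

pu — σ1 onset /p/, coda /∅/ ok → licit
pi.mof — violates constraint 2: syllable 2 coda /f/ has 1 consonant (> 0) → illicit
va — σ1 onset /v/, coda /∅/ ok → licit
to.ju — σ1 onset /t/, coda /∅/ ok; σ2 onset /j/, coda /∅/ ok → licit
zi — σ1 onset /z/, coda /∅/ ok → licit
du — σ1 onset /d/, coda /∅/ ok → licit

pi.mof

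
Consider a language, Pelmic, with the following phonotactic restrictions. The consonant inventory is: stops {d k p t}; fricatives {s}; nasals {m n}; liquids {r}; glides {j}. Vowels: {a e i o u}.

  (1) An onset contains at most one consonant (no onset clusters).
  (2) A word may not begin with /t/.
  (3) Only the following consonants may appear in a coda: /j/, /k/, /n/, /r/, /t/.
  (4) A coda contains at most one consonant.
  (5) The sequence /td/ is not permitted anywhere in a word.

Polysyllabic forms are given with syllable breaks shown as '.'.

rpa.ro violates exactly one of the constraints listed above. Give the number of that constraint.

1

rpa.ro: syllable 1 onset /rp/ has 2 consonants (> 1).
This is a violation of constraint 1: "An onset contains at most one consonant (no onset clusters)."
The remaining constraints (2, 3, 4, 5) are satisfied.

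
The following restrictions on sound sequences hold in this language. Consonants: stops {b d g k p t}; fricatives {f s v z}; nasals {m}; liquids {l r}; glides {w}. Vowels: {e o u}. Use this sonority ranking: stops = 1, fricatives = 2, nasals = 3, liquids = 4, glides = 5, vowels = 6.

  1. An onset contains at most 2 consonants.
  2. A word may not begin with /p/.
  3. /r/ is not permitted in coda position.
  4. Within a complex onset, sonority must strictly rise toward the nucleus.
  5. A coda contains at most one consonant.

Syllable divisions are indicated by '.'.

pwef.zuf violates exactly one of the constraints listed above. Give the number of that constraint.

pwef.zuf: word begins with /p/.
This is a violation of constraint 2: "A word may not begin with /p/."
The remaining constraints (1, 3, 4, 5) are satisfied.

2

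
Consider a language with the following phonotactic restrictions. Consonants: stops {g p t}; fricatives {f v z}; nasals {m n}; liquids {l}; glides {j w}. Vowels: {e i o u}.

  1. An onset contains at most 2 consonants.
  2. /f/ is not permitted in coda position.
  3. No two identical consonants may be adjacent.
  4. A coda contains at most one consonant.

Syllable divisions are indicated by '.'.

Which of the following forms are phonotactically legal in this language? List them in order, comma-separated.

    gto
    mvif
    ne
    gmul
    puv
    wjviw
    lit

gto — σ1 onset /gt/ (2C), coda /∅/ ok → phonotactically legal
mvif — violates constraint 2: syllable 1 coda contains /f/ → phonotactically illegal
ne — σ1 onset /n/, coda /∅/ ok → phonotactically legal
gmul — σ1 onset /gm/ (2C), coda /l/ ok → phonotactically legal
puv — σ1 onset /p/, coda /v/ ok → phonotactically legal
wjviw — violates constraint 1: syllable 1 onset /wjv/ has 3 consonants (> 2) → phonotactically illegal
lit — σ1 onset /l/, coda /t/ ok → phonotactically legal

gto, ne, gmul, puv, lit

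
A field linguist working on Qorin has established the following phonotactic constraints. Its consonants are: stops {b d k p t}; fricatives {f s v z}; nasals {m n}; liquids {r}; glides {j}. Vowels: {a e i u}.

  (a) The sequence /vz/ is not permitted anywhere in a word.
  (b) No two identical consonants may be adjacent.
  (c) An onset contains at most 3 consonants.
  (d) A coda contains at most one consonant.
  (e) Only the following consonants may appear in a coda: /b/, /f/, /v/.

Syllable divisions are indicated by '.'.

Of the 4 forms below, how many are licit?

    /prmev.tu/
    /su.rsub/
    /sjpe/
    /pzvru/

3

/prmev.tu/ — σ1 onset /prm/ (3C), coda /v/ ok; σ2 onset /t/, coda /∅/ ok → licit
/su.rsub/ — σ1 onset /s/, coda /∅/ ok; σ2 onset /rs/ (2C), coda /b/ ok → licit
/sjpe/ — σ1 onset /sjp/ (3C), coda /∅/ ok → licit
/pzvru/ — violates constraint (c): syllable 1 onset /pzvr/ has 4 consonants (> 3) → illicit
Licit: /prmev.tu/, /su.rsub/, /sjpe/ → 3.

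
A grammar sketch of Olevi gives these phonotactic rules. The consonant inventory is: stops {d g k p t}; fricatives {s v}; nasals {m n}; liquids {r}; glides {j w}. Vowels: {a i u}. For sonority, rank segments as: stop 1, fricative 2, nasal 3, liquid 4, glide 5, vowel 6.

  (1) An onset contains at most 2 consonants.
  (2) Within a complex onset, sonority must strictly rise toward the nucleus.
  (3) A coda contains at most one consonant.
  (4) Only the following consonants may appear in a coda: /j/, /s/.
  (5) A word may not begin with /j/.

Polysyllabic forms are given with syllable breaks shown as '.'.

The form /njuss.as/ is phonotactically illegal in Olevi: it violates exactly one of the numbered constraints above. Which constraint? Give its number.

3

/njuss.as/: syllable 1 coda /ss/ has 2 consonants (> 1).
This is a violation of constraint 3: "A coda contains at most one consonant."
The remaining constraints (1, 2, 4, 5) are satisfied.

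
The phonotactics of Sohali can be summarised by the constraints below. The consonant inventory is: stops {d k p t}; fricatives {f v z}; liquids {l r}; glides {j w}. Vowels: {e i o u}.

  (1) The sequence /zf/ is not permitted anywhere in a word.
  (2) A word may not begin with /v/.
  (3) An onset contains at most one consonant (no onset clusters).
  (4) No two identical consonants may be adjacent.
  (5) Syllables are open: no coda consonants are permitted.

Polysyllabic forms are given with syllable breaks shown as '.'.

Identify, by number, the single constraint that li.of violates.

li.of: syllable 2 coda /f/ has 1 consonant (> 0).
This is a violation of constraint 5: "Syllables are open: no coda consonants are permitted."
The remaining constraints (1, 2, 3, 4) are satisfied.

5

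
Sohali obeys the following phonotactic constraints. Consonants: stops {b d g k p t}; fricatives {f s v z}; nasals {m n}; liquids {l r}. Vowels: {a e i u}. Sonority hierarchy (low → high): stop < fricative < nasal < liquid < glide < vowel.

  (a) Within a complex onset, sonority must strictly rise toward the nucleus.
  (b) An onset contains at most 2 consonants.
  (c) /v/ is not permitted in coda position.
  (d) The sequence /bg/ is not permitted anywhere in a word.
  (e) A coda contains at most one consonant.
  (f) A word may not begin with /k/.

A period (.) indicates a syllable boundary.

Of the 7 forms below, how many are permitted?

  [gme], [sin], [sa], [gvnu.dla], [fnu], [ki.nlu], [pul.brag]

5

[gme] — σ1 onset /gm/ (1→3 rises), coda /∅/ ok → permitted
[sin] — σ1 onset /s/, coda /n/ ok → permitted
[sa] — σ1 onset /s/, coda /∅/ ok → permitted
[gvnu.dla] — violates constraint (b): syllable 1 onset /gvn/ has 3 consonants (> 2) → not permitted
[fnu] — σ1 onset /fn/ (2→3 rises), coda /∅/ ok → permitted
[ki.nlu] — violates constraint (f): word begins with /k/ → not permitted
[pul.brag] — σ1 onset /p/, coda /l/ ok; σ2 onset /br/ (1→4 rises), coda /g/ ok → permitted
Permitted: [gme], [sin], [sa], [fnu], [pul.brag] → 5.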